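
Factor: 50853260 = 2^2 * 5^1*61^1*73^1 * 571^1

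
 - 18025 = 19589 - 37614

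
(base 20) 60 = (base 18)6c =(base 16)78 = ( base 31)3r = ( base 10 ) 120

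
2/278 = 1/139 = 0.01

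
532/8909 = 532/8909 = 0.06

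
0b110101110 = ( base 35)CA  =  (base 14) 22A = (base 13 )271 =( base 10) 430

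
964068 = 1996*483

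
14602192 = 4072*3586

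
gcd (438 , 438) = 438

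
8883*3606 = 32032098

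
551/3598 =551/3598  =  0.15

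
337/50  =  337/50  =  6.74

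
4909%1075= 609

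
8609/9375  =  8609/9375  =  0.92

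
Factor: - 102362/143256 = - 403/564 =- 2^( - 2 )*3^ ( - 1 )*13^1*31^1*47^(  -  1)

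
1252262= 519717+732545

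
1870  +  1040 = 2910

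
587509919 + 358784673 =946294592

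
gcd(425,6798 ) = 1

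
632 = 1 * 632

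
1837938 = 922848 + 915090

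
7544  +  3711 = 11255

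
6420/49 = 131 + 1/49 = 131.02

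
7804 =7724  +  80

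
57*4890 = 278730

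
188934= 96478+92456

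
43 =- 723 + 766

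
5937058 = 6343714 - 406656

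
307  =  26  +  281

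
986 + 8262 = 9248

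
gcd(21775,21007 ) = 1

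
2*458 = 916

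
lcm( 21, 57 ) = 399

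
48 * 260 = 12480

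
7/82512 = 7/82512=0.00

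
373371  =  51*7321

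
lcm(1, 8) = 8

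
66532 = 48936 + 17596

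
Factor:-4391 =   -  4391^1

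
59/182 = 59/182=0.32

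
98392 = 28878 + 69514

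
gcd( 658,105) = 7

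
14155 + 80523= 94678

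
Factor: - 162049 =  - 347^1*467^1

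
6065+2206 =8271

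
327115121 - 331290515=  - 4175394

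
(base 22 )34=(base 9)77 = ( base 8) 106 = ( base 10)70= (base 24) 2m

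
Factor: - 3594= - 2^1*3^1*599^1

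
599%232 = 135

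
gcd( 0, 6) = 6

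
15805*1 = 15805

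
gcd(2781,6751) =1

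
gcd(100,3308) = 4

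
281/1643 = 281/1643 = 0.17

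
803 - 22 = 781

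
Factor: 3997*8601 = 34378197 = 3^1*7^1*47^1*61^1*571^1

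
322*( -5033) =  - 1620626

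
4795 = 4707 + 88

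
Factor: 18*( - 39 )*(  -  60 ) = 2^3*3^4*5^1*13^1 = 42120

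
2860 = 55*52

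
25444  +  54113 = 79557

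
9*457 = 4113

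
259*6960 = 1802640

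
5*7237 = 36185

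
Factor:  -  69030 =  - 2^1*3^2*5^1*13^1*59^1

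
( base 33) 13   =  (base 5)121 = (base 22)1E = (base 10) 36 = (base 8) 44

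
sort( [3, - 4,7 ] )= [  -  4,3,7 ] 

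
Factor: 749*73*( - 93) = - 3^1*7^1*31^1*73^1*107^1 = - 5084961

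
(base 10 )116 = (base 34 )3E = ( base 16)74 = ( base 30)3Q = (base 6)312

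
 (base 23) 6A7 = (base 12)1b83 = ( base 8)6523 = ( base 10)3411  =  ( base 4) 311103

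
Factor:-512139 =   -  3^1 * 53^1*3221^1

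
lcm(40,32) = 160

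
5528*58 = 320624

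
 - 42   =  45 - 87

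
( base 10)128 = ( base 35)3N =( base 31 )44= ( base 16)80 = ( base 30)48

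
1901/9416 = 1901/9416 = 0.20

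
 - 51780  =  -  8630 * 6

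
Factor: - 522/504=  - 2^( - 2) * 7^( - 1) * 29^1 = - 29/28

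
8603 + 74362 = 82965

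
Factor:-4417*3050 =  - 2^1*5^2 *7^1*61^1 * 631^1 = -13471850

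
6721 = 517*13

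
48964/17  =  48964/17 = 2880.24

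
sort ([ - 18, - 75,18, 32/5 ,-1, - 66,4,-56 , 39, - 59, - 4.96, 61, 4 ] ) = [ - 75, - 66,-59,  -  56, - 18, - 4.96, - 1,4,4,32/5 , 18,39,61]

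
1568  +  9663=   11231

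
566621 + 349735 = 916356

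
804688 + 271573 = 1076261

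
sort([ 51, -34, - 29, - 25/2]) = [ - 34 , -29, - 25/2, 51 ] 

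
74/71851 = 74/71851 = 0.00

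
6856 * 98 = 671888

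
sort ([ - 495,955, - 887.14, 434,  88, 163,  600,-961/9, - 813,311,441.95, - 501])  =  [- 887.14,  -  813, - 501, - 495,-961/9, 88, 163, 311,434,441.95, 600,955]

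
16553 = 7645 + 8908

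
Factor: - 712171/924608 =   -  2^( - 6 )*14447^( - 1 )*712171^1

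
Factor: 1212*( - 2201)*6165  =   - 16445827980 = - 2^2*3^3*5^1*31^1*71^1*101^1*137^1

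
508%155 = 43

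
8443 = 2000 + 6443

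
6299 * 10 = 62990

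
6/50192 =3/25096 = 0.00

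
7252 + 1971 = 9223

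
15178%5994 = 3190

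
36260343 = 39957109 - 3696766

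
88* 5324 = 468512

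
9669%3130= 279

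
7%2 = 1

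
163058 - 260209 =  - 97151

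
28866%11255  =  6356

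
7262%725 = 12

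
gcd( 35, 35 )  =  35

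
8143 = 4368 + 3775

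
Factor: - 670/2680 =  - 1/4 = - 2^( - 2)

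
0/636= 0 = 0.00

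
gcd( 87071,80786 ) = 1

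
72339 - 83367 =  -11028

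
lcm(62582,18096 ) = 1501968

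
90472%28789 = 4105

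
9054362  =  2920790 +6133572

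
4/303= 4/303 = 0.01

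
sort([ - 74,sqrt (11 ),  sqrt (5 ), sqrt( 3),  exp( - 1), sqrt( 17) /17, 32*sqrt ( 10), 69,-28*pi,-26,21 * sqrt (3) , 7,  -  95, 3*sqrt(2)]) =[ - 95,  -  28*pi ,-74, - 26,sqrt( 17)/17,exp(-1), sqrt (3), sqrt( 5) , sqrt( 11),3*sqrt( 2 ),7 , 21*sqrt( 3),69,32 * sqrt( 10)]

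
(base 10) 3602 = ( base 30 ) 402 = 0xE12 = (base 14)1454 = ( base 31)3N6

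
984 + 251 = 1235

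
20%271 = 20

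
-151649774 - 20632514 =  -172282288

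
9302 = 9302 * 1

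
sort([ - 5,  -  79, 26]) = [ - 79, - 5, 26 ] 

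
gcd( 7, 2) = 1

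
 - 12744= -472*27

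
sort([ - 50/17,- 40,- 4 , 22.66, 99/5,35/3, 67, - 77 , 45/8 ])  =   [ - 77, - 40, - 4,  -  50/17,45/8,35/3, 99/5 , 22.66, 67] 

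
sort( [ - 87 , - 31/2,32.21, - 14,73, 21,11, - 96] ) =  [ - 96, - 87, - 31/2,- 14, 11,21, 32.21, 73] 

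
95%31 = 2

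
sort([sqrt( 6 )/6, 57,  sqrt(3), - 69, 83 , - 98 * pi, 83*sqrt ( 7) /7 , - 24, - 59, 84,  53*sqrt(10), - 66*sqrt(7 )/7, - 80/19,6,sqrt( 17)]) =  [ - 98*pi, - 69, -59, - 66*sqrt(7)/7,- 24 , - 80/19,sqrt( 6)/6 , sqrt(3 ),  sqrt(17 ), 6, 83*sqrt(7)/7, 57,83, 84, 53* sqrt(10)]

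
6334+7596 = 13930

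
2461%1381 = 1080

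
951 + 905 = 1856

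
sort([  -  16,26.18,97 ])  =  [  -  16,26.18, 97]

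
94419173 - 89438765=4980408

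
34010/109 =34010/109 =312.02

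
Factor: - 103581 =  - 3^2* 17^1 *677^1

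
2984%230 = 224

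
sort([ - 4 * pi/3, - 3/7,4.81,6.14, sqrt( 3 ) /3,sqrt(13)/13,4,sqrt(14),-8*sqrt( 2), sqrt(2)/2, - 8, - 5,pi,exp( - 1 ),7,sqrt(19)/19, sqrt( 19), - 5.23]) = [  -  8* sqrt ( 2 ), - 8, - 5.23, - 5, - 4*pi/3, - 3/7 , sqrt(19 ) /19,sqrt( 13 )/13,exp(-1 ),sqrt(3 )/3, sqrt(2 ) /2, pi,sqrt(14),4, sqrt(19),4.81, 6.14,  7 ]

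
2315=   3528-1213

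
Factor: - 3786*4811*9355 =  - 170396142330 = - 2^1*3^1*5^1*17^1*283^1*631^1*1871^1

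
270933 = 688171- 417238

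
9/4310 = 9/4310 = 0.00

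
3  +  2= 5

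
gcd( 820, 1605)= 5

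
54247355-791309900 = -737062545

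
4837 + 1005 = 5842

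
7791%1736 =847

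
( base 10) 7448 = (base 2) 1110100011000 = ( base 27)a5n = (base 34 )6F2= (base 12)4388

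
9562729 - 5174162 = 4388567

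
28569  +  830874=859443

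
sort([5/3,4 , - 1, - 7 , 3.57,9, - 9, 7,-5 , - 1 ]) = [-9, - 7, - 5,- 1 , - 1, 5/3, 3.57,4,7,9 ] 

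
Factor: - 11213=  - 11213^1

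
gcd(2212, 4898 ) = 158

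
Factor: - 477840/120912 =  - 905/229 = - 5^1*181^1*229^( - 1)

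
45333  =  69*657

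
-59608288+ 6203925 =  - 53404363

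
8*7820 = 62560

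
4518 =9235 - 4717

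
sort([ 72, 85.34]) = [72 , 85.34 ]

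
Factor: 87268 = 2^2*21817^1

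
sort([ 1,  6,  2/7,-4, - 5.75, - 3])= [  -  5.75, - 4, - 3,2/7,  1,6] 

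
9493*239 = 2268827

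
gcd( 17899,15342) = 2557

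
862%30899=862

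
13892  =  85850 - 71958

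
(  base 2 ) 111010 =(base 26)26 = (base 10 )58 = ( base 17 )37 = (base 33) 1p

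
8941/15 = 8941/15 = 596.07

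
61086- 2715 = 58371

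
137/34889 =137/34889=0.00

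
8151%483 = 423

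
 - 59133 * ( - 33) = 1951389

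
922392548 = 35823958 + 886568590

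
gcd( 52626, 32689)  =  1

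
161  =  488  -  327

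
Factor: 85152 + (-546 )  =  84606 = 2^1*3^1*59^1*239^1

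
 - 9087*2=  - 18174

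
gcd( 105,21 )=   21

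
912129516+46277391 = 958406907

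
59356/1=59356 =59356.00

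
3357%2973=384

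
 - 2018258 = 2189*( - 922) 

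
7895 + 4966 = 12861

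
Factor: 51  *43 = 3^1*17^1 * 43^1 =2193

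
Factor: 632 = 2^3*79^1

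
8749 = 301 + 8448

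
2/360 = 1/180  =  0.01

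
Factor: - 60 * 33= - 2^2 * 3^2*5^1 * 11^1 = -1980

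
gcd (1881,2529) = 9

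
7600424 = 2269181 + 5331243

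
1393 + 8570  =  9963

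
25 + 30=55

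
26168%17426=8742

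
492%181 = 130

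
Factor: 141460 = 2^2*5^1*11^1*643^1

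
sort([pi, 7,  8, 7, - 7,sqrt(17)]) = [ - 7, pi, sqrt( 17), 7, 7,  8 ]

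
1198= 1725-527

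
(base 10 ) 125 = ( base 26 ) 4L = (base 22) 5f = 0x7d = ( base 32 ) 3t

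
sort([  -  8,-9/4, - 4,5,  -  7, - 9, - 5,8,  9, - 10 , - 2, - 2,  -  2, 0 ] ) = [  -  10,-9, - 8,-7, - 5, - 4, - 9/4, - 2, - 2, - 2,0,5, 8,9 ]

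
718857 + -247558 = 471299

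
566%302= 264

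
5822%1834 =320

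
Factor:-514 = - 2^1*257^1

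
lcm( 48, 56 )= 336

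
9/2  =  4 + 1/2 = 4.50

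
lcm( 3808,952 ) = 3808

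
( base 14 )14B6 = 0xe68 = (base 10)3688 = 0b111001101000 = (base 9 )5047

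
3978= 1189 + 2789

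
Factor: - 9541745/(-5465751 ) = 3^( - 1)*5^1*41^( - 1 ) * 1201^( - 1 )*51577^1=257885/147723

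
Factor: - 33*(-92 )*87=2^2*3^2*11^1*23^1* 29^1 = 264132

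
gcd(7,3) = 1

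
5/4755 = 1/951 = 0.00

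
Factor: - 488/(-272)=2^( - 1) * 17^ ( - 1) * 61^1 = 61/34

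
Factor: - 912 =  - 2^4*3^1 * 19^1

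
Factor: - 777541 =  -777541^1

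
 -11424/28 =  - 408 = - 408.00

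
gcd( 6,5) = 1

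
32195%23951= 8244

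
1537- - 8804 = 10341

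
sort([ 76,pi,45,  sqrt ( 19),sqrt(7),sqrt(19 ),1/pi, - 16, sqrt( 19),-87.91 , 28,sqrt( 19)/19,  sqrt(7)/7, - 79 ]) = [ - 87.91,-79, - 16, sqrt (19 ) /19,1/pi,sqrt ( 7) /7,sqrt (7), pi,sqrt( 19 ),sqrt(19),  sqrt ( 19),28, 45, 76]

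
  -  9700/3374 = -4850/1687=- 2.87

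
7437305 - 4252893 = 3184412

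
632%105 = 2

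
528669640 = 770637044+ - 241967404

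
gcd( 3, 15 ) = 3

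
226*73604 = 16634504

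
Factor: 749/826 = 2^ ( - 1) * 59^ ( - 1 )*107^1=107/118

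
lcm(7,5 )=35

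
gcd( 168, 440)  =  8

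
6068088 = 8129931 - 2061843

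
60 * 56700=3402000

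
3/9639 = 1/3213= 0.00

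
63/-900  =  -1 + 93/100 = - 0.07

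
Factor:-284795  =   - 5^1*7^1*79^1*103^1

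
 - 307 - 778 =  - 1085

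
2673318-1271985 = 1401333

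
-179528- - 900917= 721389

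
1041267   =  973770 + 67497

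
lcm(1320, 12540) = 25080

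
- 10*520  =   - 5200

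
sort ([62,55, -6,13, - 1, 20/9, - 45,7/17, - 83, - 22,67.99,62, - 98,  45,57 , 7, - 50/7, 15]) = [  -  98 , - 83, - 45, - 22, -50/7, - 6, - 1, 7/17,  20/9,  7,13, 15,45, 55, 57, 62, 62, 67.99]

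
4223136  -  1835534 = 2387602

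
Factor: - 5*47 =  - 5^1*47^1 = -235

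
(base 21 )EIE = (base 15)1E2B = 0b1100110100110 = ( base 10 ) 6566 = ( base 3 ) 100000012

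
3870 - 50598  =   - 46728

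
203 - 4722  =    -  4519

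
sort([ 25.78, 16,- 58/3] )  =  [ - 58/3,16,25.78 ]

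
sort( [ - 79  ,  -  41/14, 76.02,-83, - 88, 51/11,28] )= [- 88, - 83,-79,  -  41/14,51/11, 28, 76.02] 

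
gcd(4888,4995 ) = 1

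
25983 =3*8661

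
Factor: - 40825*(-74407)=5^2*23^1* 37^1*71^1*2011^1 = 3037665775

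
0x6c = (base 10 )108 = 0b1101100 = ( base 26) 44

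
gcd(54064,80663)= 1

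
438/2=219=   219.00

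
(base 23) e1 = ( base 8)503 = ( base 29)B4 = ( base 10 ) 323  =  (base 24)db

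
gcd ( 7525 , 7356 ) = 1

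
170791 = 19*8989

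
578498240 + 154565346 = 733063586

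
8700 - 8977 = -277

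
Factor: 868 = 2^2 * 7^1 *31^1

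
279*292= 81468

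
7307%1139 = 473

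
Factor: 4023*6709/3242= 26990307/3242= 2^( - 1 )*3^3 * 149^1 * 1621^ ( - 1 )*6709^1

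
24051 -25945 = -1894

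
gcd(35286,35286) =35286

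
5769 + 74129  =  79898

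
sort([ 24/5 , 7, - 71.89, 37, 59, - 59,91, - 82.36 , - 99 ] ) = [ - 99,-82.36,- 71.89, - 59,24/5,7, 37, 59, 91]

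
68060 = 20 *3403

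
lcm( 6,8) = 24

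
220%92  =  36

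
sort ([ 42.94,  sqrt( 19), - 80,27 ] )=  [  -  80,sqrt( 19 ),27,  42.94]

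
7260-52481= - 45221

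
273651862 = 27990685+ 245661177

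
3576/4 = 894 = 894.00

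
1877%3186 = 1877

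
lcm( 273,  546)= 546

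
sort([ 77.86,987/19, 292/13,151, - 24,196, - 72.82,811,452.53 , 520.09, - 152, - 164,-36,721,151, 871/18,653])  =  [ - 164, - 152, - 72.82, - 36  , - 24,292/13, 871/18,987/19,77.86, 151, 151,196 , 452.53,520.09,653,721, 811]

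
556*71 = 39476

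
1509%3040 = 1509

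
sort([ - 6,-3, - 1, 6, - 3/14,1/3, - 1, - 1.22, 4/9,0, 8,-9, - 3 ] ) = [ - 9, - 6, - 3 , - 3, - 1.22, - 1, - 1, - 3/14,  0, 1/3, 4/9, 6,8 ]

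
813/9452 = 813/9452 = 0.09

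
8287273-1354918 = 6932355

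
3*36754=110262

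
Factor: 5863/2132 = 11/4 = 2^(  -  2)*11^1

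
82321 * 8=658568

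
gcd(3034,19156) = 2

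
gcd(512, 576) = 64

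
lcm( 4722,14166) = 14166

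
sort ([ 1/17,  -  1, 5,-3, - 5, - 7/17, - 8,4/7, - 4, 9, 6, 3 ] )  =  [ - 8, - 5, - 4, - 3, - 1, - 7/17,1/17,4/7 , 3, 5,6,9 ] 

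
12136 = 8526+3610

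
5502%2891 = 2611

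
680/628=170/157 = 1.08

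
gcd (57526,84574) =98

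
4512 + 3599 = 8111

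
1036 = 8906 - 7870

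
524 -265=259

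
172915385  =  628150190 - 455234805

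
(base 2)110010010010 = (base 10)3218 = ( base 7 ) 12245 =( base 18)9ge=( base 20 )80I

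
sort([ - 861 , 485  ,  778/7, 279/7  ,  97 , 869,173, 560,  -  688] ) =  [ - 861, - 688,  279/7,  97, 778/7,173, 485 , 560,869 ]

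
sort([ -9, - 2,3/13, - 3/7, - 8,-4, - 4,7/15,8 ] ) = [ - 9,-8,-4, - 4, - 2, - 3/7, 3/13,7/15,8]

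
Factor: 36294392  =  2^3*373^1* 12163^1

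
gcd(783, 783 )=783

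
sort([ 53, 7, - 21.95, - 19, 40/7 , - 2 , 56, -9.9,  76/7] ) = [ - 21.95, - 19, - 9.9,-2,  40/7, 7, 76/7,53,  56 ]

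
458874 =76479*6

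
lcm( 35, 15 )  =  105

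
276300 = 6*46050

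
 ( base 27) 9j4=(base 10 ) 7078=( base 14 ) 2818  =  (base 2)1101110100110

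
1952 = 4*488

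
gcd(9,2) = 1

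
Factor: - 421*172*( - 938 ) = 67922456 = 2^3*7^1*43^1 * 67^1*421^1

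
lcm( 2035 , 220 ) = 8140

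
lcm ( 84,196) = 588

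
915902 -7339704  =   - 6423802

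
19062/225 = 84 + 18/25 = 84.72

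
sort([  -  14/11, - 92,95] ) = [- 92, - 14/11,  95]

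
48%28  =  20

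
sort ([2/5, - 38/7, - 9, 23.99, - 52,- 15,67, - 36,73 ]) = [ - 52, - 36, - 15,-9,-38/7,2/5,23.99,67,73 ] 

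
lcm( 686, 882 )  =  6174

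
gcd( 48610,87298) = 2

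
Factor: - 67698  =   - 2^1*3^2*3761^1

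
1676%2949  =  1676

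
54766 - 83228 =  - 28462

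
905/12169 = 905/12169 = 0.07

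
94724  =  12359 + 82365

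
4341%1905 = 531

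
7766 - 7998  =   - 232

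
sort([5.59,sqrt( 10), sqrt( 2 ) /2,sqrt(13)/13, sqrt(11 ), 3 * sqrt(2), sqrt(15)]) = [ sqrt ( 13)/13, sqrt(2 )/2, sqrt(10) , sqrt (11), sqrt( 15),  3 * sqrt(2), 5.59] 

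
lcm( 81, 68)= 5508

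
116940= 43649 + 73291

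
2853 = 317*9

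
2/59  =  2/59  =  0.03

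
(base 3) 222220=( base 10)726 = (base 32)mm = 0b1011010110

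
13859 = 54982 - 41123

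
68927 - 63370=5557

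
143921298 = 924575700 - 780654402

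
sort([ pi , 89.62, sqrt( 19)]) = [ pi, sqrt( 19 ), 89.62 ] 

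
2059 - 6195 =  -4136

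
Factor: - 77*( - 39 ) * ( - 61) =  - 3^1*7^1 *11^1*13^1*61^1 = - 183183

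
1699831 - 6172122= - 4472291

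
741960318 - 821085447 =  - 79125129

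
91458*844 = 77190552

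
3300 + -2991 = 309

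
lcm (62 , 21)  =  1302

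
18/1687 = 18/1687 = 0.01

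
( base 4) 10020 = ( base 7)525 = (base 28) 9C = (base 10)264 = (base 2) 100001000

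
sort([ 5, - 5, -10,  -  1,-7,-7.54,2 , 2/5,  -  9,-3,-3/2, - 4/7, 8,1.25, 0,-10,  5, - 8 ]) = [-10, - 10,-9, - 8,-7.54, - 7, - 5, - 3,- 3/2,  -  1, - 4/7,0,  2/5,1.25,  2,5,  5, 8 ]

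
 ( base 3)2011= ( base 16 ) 3A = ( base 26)26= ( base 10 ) 58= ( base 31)1R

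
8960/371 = 1280/53 = 24.15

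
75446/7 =10778=10778.00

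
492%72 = 60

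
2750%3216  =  2750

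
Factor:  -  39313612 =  - 2^2*13^1 * 127^1*5953^1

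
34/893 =34/893 = 0.04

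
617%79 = 64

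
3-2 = 1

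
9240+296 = 9536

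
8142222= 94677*86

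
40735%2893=233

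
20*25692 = 513840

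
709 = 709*1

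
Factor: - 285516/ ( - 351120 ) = 2^(- 2 )*3^1*5^(-1)*19^(  -  1)*103^1 = 309/380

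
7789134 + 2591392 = 10380526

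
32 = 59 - 27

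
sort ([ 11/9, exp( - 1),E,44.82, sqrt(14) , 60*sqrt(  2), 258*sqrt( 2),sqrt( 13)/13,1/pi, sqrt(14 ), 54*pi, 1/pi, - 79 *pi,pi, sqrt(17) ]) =[ - 79 * pi,sqrt( 13)/13, 1/pi,1/pi, exp( - 1),11/9,E, pi,sqrt(14), sqrt(14),sqrt(17), 44.82,  60*sqrt(2 ), 54 * pi,258*sqrt(2)]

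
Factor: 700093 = 19^1* 36847^1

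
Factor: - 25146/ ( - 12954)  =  33/17 = 3^1*11^1*17^( - 1)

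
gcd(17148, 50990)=2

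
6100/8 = 1525/2 = 762.50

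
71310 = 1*71310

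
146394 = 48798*3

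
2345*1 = 2345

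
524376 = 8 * 65547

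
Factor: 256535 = 5^1*51307^1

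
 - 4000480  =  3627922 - 7628402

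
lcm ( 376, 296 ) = 13912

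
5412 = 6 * 902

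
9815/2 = 9815/2 = 4907.50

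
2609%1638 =971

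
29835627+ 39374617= 69210244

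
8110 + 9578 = 17688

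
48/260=12/65  =  0.18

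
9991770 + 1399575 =11391345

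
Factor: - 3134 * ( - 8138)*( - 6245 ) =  - 159275552540 = - 2^2*5^1 * 13^1*313^1*1249^1 * 1567^1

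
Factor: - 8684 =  - 2^2*13^1*167^1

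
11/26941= 11/26941 = 0.00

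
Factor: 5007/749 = 3^1 *7^( - 1)*107^( - 1 )*1669^1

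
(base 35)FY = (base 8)1057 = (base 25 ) M9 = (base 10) 559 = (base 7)1426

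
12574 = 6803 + 5771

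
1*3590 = 3590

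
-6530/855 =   -  8 + 62/171 = - 7.64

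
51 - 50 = 1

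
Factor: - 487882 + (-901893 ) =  - 5^2*23^1*2417^1=-1389775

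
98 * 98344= 9637712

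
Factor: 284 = 2^2 * 71^1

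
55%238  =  55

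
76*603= 45828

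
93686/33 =93686/33 = 2838.97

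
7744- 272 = 7472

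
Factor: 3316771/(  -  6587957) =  - 283^( - 1)*317^1*10463^1*23279^(- 1 ) 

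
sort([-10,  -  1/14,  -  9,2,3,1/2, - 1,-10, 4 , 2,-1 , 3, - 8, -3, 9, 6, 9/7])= [ - 10, - 10 ,-9, - 8, - 3, - 1 , - 1, - 1/14,1/2, 9/7,2, 2,3,3, 4, 6, 9]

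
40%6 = 4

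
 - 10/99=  - 10/99= -  0.10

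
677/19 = 35+12/19 = 35.63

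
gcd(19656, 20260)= 4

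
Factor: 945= 3^3 * 5^1*7^1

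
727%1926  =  727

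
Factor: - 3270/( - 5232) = 5/8  =  2^( - 3 )*5^1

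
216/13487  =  216/13487 =0.02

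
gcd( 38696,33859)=4837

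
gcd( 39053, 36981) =7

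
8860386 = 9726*911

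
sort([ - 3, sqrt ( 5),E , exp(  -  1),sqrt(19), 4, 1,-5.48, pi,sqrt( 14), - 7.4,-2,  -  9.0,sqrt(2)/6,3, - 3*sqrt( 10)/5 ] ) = [  -  9.0, - 7.4, - 5.48, - 3, -2, - 3*sqrt( 10)/5,sqrt ( 2) /6, exp( - 1), 1, sqrt( 5),E, 3, pi,sqrt ( 14 ),4, sqrt(19)]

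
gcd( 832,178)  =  2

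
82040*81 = 6645240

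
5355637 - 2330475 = 3025162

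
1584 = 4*396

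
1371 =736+635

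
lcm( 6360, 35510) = 426120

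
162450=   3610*45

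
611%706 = 611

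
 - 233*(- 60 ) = 13980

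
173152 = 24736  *7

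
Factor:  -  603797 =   -  79^1*7643^1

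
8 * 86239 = 689912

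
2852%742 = 626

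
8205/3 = 2735 = 2735.00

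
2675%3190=2675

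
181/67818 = 181/67818 = 0.00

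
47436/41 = 1156+40/41 = 1156.98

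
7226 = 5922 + 1304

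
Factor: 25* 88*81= 178200 = 2^3*3^4*5^2 * 11^1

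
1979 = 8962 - 6983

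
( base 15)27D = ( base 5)4233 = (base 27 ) l1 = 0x238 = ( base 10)568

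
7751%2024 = 1679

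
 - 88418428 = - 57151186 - 31267242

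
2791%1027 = 737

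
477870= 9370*51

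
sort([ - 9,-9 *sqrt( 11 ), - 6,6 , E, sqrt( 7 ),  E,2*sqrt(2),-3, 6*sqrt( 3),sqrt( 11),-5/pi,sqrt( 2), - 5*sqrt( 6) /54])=[ - 9*sqrt(11),-9,-6, - 3, - 5/pi, - 5*sqrt( 6) /54,sqrt( 2 ), sqrt( 7 ), E,E,2*sqrt ( 2 ),  sqrt( 11), 6, 6*sqrt( 3)]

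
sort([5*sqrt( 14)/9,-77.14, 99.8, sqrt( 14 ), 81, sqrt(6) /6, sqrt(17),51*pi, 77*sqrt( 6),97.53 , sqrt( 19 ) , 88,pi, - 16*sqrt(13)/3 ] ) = [ -77.14, - 16  *  sqrt( 13)/3, sqrt( 6)/6,5*sqrt(14) /9,pi, sqrt(14) , sqrt( 17), sqrt(19), 81,88, 97.53,99.8, 51*pi, 77*sqrt( 6)] 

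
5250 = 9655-4405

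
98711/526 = 98711/526 = 187.66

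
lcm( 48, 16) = 48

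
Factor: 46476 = 2^2*3^2*1291^1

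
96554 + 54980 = 151534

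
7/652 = 7/652 = 0.01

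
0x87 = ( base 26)55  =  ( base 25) 5a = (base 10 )135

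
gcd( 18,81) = 9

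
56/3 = 18 + 2/3= 18.67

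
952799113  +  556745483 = 1509544596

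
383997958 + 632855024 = 1016852982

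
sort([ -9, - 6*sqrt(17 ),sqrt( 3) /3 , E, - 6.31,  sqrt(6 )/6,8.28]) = [ - 6*sqrt (17 ),-9,  -  6.31, sqrt( 6) /6,sqrt(3) /3,E,8.28]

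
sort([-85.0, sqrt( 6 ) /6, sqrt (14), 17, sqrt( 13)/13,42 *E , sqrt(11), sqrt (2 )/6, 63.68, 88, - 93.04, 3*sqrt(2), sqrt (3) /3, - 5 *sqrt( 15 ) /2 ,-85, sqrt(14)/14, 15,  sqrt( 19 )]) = [-93.04, - 85.0, - 85,  -  5*sqrt( 15)/2,  sqrt( 2) /6, sqrt( 14)/14, sqrt ( 13)/13, sqrt( 6 )/6,sqrt (3 )/3, sqrt(11),  sqrt(14), 3*sqrt( 2), sqrt (19),15, 17, 63.68, 88, 42*E ]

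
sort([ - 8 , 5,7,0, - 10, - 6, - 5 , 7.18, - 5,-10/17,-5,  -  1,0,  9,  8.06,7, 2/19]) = [ - 10, - 8, - 6,  -  5,-5, - 5, - 1,-10/17,0, 0,2/19, 5, 7, 7,7.18, 8.06,9]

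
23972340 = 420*57077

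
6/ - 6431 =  - 1+6425/6431= - 0.00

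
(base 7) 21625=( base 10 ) 5458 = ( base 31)5l2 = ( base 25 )8I8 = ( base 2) 1010101010010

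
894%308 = 278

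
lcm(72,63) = 504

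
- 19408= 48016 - 67424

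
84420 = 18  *4690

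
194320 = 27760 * 7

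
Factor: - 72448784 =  - 2^4*1489^1*3041^1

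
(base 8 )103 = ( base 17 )3G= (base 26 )2f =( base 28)2B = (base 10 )67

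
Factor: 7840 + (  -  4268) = 3572 = 2^2 * 19^1*47^1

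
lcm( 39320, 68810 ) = 275240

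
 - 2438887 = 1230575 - 3669462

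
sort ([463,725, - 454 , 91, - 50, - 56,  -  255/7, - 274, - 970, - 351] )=[-970, - 454, - 351, - 274, - 56,-50 ,-255/7,91,  463,725] 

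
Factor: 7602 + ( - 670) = 2^2*1733^1=6932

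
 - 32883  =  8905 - 41788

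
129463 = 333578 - 204115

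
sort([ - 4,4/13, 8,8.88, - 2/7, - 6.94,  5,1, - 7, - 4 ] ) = [ - 7, - 6.94, - 4, - 4, - 2/7,4/13,1,5,  8,  8.88 ]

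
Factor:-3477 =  - 3^1*19^1*61^1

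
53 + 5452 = 5505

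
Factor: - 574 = - 2^1 * 7^1*41^1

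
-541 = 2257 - 2798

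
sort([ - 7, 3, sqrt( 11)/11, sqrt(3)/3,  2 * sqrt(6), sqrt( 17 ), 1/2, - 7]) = [ - 7, - 7, sqrt( 11)/11,1/2,  sqrt(3)/3,3,sqrt( 17 ),2 *sqrt(6)] 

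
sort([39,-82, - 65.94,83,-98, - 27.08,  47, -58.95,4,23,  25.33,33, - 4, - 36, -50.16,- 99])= [ -99, - 98, - 82,  -  65.94, - 58.95 , - 50.16,-36,  -  27.08, - 4 , 4,23,25.33,33,39,  47,83 ]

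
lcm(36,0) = 0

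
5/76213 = 5/76213 = 0.00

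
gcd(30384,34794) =18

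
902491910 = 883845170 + 18646740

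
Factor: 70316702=2^1*313^1*112327^1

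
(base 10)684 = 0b1010101100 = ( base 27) p9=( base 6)3100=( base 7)1665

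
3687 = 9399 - 5712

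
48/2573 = 48/2573 = 0.02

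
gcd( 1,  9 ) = 1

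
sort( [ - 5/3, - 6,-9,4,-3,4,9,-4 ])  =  [ - 9, - 6, - 4, - 3, - 5/3,4 , 4,9 ]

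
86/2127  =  86/2127 = 0.04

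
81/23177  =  81/23177 = 0.00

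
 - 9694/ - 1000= 9 + 347/500 =9.69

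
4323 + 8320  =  12643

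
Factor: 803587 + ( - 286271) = 2^2*23^1*5623^1=517316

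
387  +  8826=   9213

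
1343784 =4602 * 292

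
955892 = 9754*98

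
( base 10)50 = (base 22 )26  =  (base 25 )20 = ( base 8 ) 62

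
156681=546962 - 390281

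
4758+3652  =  8410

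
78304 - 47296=31008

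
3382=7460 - 4078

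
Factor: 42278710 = 2^1*5^1*271^1*15601^1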